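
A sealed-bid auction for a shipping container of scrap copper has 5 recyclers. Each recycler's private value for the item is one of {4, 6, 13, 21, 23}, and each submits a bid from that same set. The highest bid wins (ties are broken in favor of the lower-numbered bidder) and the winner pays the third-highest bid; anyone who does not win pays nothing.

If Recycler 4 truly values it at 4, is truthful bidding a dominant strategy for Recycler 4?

Yes

Check each profile of the others' bids and compare truth against every alternative bid.
Others bid (4, 4, 4, 4): truth gives 0, best alternative gives 0.
Others bid (4, 4, 4, 6): truth gives 0, best alternative gives 0.
Others bid (4, 4, 4, 13): truth gives 0, best alternative gives 0.
Others bid (4, 4, 4, 21): truth gives 0, best alternative gives 0.
Others bid (4, 4, 4, 23): truth gives 0, best alternative gives 0.
Others bid (4, 4, 6, 4): truth gives 0, best alternative gives 0.
(Remaining 619 profiles checked similarly; truth is weakly best in each.)
In every case the truthful bid is at least as good as any alternative, so it is a dominant strategy.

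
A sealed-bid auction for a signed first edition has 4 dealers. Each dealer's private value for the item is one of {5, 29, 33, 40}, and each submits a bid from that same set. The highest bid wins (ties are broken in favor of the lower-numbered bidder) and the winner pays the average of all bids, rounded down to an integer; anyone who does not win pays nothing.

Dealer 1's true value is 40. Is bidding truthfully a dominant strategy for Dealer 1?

Consider the case where Dealer 2 bids 5, Dealer 3 bids 5 and Dealer 4 bids 5.
Truthful bid 40: wins, pays 13, utility 40 - 13 = 27.
Bid 5 instead: wins, pays 5, utility 40 - 5 = 35.
Since 35 > 27, bidding 5 is strictly better here, so truthful bidding is not dominant.

No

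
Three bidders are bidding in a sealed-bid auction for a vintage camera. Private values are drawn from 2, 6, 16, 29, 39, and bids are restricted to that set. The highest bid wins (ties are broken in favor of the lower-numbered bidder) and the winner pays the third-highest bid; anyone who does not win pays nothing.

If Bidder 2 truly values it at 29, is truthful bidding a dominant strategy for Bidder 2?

No

Consider the case where Bidder 1 bids 2 and Bidder 3 bids 39.
Truthful bid 29: loses, pays 0, utility 0.
Bid 39 instead: wins, pays 2, utility 29 - 2 = 27.
Since 27 > 0, bidding 39 is strictly better here, so truthful bidding is not dominant.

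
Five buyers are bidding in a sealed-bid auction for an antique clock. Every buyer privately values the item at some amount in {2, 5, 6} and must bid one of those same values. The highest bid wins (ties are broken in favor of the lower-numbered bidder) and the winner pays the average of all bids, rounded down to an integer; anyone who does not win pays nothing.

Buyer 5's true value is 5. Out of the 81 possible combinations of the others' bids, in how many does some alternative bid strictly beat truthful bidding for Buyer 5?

14

Others bid (2, 2, 2, 5): truth gives 0; bid 6 gives 2 > 0. Violating.
Others bid (2, 2, 5, 2): truth gives 0; bid 6 gives 2 > 0. Violating.
Others bid (2, 2, 5, 5): truth gives 0; bid 6 gives 1 > 0. Violating.
Others bid (2, 5, 2, 2): truth gives 0; bid 6 gives 2 > 0. Violating.
Others bid (2, 2, 2, 2): truth gives 3; no alternative beats it.
Others bid (2, 2, 2, 6): truth gives 0; no alternative beats it.
(Checking all 81 profiles: 14 have a profitable deviation, 67 do not.)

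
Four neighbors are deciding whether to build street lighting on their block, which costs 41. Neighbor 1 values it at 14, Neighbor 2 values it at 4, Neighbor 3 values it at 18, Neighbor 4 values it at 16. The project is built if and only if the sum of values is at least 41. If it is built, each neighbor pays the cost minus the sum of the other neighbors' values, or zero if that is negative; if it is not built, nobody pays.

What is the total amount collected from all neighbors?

Total value 52 ≥ cost 41, so it is built.
Neighbor 1: others sum to 38; max(0, 41 - 38) = 3.
Neighbor 2: others sum to 48; max(0, 41 - 48) = 0.
Neighbor 3: others sum to 34; max(0, 41 - 34) = 7.
Neighbor 4: others sum to 36; max(0, 41 - 36) = 5.
Total collected = 3 + 0 + 7 + 5 = 15.

15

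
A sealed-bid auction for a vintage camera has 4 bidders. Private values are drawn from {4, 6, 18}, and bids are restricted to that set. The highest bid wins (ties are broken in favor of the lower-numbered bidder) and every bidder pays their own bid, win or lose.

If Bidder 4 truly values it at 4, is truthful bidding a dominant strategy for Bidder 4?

Consider the case where Bidder 1 bids 4, Bidder 2 bids 4 and Bidder 3 bids 4.
Truthful bid 4: loses but pays 4, utility -4.
Bid 6 instead: wins, pays 6, utility 4 - 6 = -2.
Since -2 > -4, bidding 6 is strictly better here, so truthful bidding is not dominant.

No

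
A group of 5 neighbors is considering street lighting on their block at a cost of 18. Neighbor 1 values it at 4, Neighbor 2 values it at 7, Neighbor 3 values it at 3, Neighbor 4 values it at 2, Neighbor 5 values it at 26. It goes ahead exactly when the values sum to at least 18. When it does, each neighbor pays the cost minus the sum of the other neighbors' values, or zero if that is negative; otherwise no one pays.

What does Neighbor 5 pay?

2

Total value 42 ≥ cost 18, so the project is built.
The other neighbors' values sum to 16.
Cost minus that sum is 18 - 16 = 2.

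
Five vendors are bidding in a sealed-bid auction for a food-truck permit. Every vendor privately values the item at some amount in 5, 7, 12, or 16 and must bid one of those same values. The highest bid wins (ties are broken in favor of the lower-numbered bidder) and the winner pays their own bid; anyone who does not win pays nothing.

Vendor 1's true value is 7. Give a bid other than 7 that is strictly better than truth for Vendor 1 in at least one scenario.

5

Suppose Vendor 2 bids 5, Vendor 3 bids 5, Vendor 4 bids 5 and Vendor 5 bids 5.
Bid 7: wins, pays 7, utility 7 - 7 = 0.
Bid 5: wins, pays 5, utility 7 - 5 = 2.
So bidding 5 beats truth here (2 > 0).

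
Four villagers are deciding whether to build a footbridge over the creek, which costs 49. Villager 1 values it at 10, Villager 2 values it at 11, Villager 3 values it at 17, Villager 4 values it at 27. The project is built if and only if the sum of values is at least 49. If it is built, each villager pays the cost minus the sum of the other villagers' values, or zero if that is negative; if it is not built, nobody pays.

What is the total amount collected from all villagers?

Total value 65 ≥ cost 49, so it is built.
Villager 1: others sum to 55; max(0, 49 - 55) = 0.
Villager 2: others sum to 54; max(0, 49 - 54) = 0.
Villager 3: others sum to 48; max(0, 49 - 48) = 1.
Villager 4: others sum to 38; max(0, 49 - 38) = 11.
Total collected = 0 + 0 + 1 + 11 = 12.

12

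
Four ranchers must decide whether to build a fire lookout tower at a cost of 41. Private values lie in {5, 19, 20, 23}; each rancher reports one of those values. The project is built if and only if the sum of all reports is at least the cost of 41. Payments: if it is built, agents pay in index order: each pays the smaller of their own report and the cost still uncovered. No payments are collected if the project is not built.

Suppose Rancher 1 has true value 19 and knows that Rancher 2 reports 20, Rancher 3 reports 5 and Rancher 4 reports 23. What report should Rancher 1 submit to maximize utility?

Report 5: project built, pays 5, utility 19 - 5 = 14.
Report 19: project built, pays 19, utility 19 - 19 = 0.
Report 20: project built, pays 20, utility 19 - 20 = -1.
Report 23: project built, pays 23, utility 19 - 23 = -4.
The best choice is 5 with utility 14.

5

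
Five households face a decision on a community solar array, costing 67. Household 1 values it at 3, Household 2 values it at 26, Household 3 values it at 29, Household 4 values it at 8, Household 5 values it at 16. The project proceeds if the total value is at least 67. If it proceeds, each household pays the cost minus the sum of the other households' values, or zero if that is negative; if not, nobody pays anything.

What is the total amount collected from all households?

Total value 82 ≥ cost 67, so it is built.
Household 1: others sum to 79; max(0, 67 - 79) = 0.
Household 2: others sum to 56; max(0, 67 - 56) = 11.
Household 3: others sum to 53; max(0, 67 - 53) = 14.
Household 4: others sum to 74; max(0, 67 - 74) = 0.
Household 5: others sum to 66; max(0, 67 - 66) = 1.
Total collected = 0 + 11 + 14 + 0 + 1 = 26.

26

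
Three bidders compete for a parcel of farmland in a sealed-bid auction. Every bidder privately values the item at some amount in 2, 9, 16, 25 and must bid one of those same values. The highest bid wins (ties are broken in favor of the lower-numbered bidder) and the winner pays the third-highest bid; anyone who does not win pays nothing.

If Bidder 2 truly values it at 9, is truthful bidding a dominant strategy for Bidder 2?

Consider the case where Bidder 1 bids 2 and Bidder 3 bids 16.
Truthful bid 9: loses, pays 0, utility 0.
Bid 16 instead: wins, pays 2, utility 9 - 2 = 7.
Since 7 > 0, bidding 16 is strictly better here, so truthful bidding is not dominant.

No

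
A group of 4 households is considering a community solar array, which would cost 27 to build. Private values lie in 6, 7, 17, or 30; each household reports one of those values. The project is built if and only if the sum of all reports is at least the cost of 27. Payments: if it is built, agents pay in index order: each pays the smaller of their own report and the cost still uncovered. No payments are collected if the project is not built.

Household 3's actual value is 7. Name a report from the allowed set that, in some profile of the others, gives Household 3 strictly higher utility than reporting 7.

6

Suppose Household 1 reports 6, Household 2 reports 6 and Household 4 reports 17.
Report 7: project built, pays 7, utility 7 - 7 = 0.
Report 6: project built, pays 6, utility 7 - 6 = 1.
So reporting 6 beats truth here (1 > 0).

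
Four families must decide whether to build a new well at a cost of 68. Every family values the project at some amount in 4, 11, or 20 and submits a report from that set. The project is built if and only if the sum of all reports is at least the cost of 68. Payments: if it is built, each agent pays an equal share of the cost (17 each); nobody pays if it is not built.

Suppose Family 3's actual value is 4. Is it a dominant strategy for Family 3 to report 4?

Check each profile of the others' reports and compare truth against every alternative report.
Others report (20, 20, 20): truth gives 0, best alternative gives -13.
Others report (4, 4, 4): truth gives 0, best alternative gives 0.
Others report (4, 4, 11): truth gives 0, best alternative gives 0.
Others report (4, 4, 20): truth gives 0, best alternative gives 0.
Others report (4, 11, 4): truth gives 0, best alternative gives 0.
Others report (4, 11, 11): truth gives 0, best alternative gives 0.
(Remaining 21 profiles checked similarly; truth is weakly best in each.)
In every case the truthful report is at least as good as any alternative, so it is a dominant strategy.

Yes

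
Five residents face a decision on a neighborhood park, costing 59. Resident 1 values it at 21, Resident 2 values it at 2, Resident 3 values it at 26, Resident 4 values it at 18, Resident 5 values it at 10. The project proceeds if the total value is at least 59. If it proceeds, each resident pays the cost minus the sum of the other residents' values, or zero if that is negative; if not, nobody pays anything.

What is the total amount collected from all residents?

Total value 77 ≥ cost 59, so it is built.
Resident 1: others sum to 56; max(0, 59 - 56) = 3.
Resident 2: others sum to 75; max(0, 59 - 75) = 0.
Resident 3: others sum to 51; max(0, 59 - 51) = 8.
Resident 4: others sum to 59; max(0, 59 - 59) = 0.
Resident 5: others sum to 67; max(0, 59 - 67) = 0.
Total collected = 3 + 0 + 8 + 0 + 0 = 11.

11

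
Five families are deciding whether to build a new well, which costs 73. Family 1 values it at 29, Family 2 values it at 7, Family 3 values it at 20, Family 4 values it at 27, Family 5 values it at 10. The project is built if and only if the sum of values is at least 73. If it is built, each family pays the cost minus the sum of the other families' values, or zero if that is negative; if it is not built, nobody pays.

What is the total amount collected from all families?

16

Total value 93 ≥ cost 73, so it is built.
Family 1: others sum to 64; max(0, 73 - 64) = 9.
Family 2: others sum to 86; max(0, 73 - 86) = 0.
Family 3: others sum to 73; max(0, 73 - 73) = 0.
Family 4: others sum to 66; max(0, 73 - 66) = 7.
Family 5: others sum to 83; max(0, 73 - 83) = 0.
Total collected = 9 + 0 + 0 + 7 + 0 = 16.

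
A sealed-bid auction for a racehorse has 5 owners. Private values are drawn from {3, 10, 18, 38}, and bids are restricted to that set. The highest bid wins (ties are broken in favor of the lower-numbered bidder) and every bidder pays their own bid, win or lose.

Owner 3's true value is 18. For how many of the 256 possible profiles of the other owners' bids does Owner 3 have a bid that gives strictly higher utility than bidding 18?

224

Others bid (3, 3, 3, 3): truth gives 0; bid 10 gives 8 > 0. Violating.
Others bid (3, 3, 3, 10): truth gives 0; bid 10 gives 8 > 0. Violating.
Others bid (3, 3, 3, 38): truth gives -18; bid 3 gives -3 > -18. Violating.
Others bid (3, 3, 10, 3): truth gives 0; bid 10 gives 8 > 0. Violating.
Others bid (3, 3, 3, 18): truth gives 0; no alternative beats it.
Others bid (3, 3, 10, 18): truth gives 0; no alternative beats it.
(Checking all 256 profiles: 224 have a profitable deviation, 32 do not.)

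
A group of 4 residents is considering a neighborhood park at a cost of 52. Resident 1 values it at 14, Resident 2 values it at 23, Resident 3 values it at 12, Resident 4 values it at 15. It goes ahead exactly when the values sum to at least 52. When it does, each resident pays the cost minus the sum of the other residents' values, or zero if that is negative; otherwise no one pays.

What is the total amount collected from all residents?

16

Total value 64 ≥ cost 52, so it is built.
Resident 1: others sum to 50; max(0, 52 - 50) = 2.
Resident 2: others sum to 41; max(0, 52 - 41) = 11.
Resident 3: others sum to 52; max(0, 52 - 52) = 0.
Resident 4: others sum to 49; max(0, 52 - 49) = 3.
Total collected = 2 + 11 + 0 + 3 = 16.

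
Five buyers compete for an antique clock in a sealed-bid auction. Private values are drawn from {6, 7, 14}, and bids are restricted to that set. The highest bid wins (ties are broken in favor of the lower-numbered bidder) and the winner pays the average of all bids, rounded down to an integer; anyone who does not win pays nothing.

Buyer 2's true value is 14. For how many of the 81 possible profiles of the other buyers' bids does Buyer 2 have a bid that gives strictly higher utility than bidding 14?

Others bid (6, 6, 6, 6): truth gives 7; bid 7 gives 8 > 7. Violating.
Others bid (6, 6, 6, 7): truth gives 7; bid 7 gives 8 > 7. Violating.
Others bid (6, 6, 7, 6): truth gives 7; bid 7 gives 8 > 7. Violating.
Others bid (6, 6, 7, 7): truth gives 6; bid 7 gives 8 > 6. Violating.
Others bid (6, 6, 6, 14): truth gives 5; no alternative beats it.
Others bid (6, 6, 7, 14): truth gives 5; no alternative beats it.
(Checking all 81 profiles: 8 have a profitable deviation, 73 do not.)

8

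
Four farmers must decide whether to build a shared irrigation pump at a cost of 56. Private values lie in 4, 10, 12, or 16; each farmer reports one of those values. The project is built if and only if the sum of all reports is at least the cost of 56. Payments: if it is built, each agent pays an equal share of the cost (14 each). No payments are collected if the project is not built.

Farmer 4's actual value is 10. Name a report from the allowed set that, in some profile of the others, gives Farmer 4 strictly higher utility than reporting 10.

4

Suppose Farmer 1 reports 16, Farmer 2 reports 16 and Farmer 3 reports 16.
Report 10: project built, pays 14, utility 10 - 14 = -4.
Report 4: project not built, utility 0.
So reporting 4 beats truth here (0 > -4).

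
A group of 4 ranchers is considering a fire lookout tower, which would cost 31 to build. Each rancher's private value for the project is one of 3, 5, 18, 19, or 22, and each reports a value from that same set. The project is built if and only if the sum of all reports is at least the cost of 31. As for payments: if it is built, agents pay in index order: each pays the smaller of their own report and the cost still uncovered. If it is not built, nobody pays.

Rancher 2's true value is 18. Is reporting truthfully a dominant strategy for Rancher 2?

Consider the case where Rancher 1 reports 3, Rancher 3 reports 3 and Rancher 4 reports 22.
Truthful report 18: project built, pays 18, utility 18 - 18 = 0.
Report 3 instead: project built, pays 3, utility 18 - 3 = 15.
Since 15 > 0, reporting 3 is strictly better here, so truthful reporting is not dominant.

No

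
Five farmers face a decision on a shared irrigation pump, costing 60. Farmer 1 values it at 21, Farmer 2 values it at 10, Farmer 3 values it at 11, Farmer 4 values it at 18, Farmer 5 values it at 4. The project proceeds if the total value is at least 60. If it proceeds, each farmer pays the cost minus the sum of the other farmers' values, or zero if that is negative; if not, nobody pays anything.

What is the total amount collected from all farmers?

44

Total value 64 ≥ cost 60, so it is built.
Farmer 1: others sum to 43; max(0, 60 - 43) = 17.
Farmer 2: others sum to 54; max(0, 60 - 54) = 6.
Farmer 3: others sum to 53; max(0, 60 - 53) = 7.
Farmer 4: others sum to 46; max(0, 60 - 46) = 14.
Farmer 5: others sum to 60; max(0, 60 - 60) = 0.
Total collected = 17 + 6 + 7 + 14 + 0 = 44.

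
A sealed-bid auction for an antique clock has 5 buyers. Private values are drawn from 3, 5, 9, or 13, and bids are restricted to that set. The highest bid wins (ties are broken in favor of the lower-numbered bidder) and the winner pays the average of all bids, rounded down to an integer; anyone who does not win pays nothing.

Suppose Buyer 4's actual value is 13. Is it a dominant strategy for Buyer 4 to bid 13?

Consider the case where Buyer 1 bids 3, Buyer 2 bids 3, Buyer 3 bids 3 and Buyer 5 bids 3.
Truthful bid 13: wins, pays 5, utility 13 - 5 = 8.
Bid 5 instead: wins, pays 3, utility 13 - 3 = 10.
Since 10 > 8, bidding 5 is strictly better here, so truthful bidding is not dominant.

No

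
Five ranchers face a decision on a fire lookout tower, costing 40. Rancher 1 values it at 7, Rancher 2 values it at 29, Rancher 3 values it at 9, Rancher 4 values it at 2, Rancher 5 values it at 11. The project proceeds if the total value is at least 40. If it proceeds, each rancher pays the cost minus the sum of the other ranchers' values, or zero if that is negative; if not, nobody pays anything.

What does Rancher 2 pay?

Total value 58 ≥ cost 40, so the project is built.
The other ranchers' values sum to 29.
Cost minus that sum is 40 - 29 = 11.

11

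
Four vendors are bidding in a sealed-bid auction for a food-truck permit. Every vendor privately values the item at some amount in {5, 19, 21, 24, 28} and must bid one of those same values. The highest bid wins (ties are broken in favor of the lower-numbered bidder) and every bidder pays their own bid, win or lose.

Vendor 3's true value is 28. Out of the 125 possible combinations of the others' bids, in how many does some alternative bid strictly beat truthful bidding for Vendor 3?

Others bid (5, 5, 5): truth gives 0; bid 19 gives 9 > 0. Violating.
Others bid (5, 5, 19): truth gives 0; bid 19 gives 9 > 0. Violating.
Others bid (5, 5, 21): truth gives 0; bid 21 gives 7 > 0. Violating.
Others bid (5, 5, 24): truth gives 0; bid 24 gives 4 > 0. Violating.
Others bid (5, 5, 28): truth gives 0; no alternative beats it.
Others bid (5, 19, 28): truth gives 0; no alternative beats it.
(Checking all 125 profiles: 81 have a profitable deviation, 44 do not.)

81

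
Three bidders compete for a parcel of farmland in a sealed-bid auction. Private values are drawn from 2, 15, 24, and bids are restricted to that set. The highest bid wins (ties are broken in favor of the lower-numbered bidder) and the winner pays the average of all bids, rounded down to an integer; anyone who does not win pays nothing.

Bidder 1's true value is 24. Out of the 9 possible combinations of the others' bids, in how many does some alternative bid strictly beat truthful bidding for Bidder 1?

Others bid (2, 2): truth gives 15; bid 2 gives 22 > 15. Violating.
Others bid (2, 15): truth gives 11; bid 15 gives 14 > 11. Violating.
Others bid (15, 2): truth gives 11; bid 15 gives 14 > 11. Violating.
Others bid (15, 15): truth gives 6; bid 15 gives 9 > 6. Violating.
Others bid (2, 24): truth gives 8; no alternative beats it.
Others bid (15, 24): truth gives 3; no alternative beats it.
(Checking all 9 profiles: 4 have a profitable deviation, 5 do not.)

4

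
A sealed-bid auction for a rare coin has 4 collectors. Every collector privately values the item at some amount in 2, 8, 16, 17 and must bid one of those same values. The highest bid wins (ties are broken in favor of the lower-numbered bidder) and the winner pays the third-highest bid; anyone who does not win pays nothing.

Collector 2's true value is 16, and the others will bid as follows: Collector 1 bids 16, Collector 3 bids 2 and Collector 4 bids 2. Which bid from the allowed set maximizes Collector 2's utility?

17

Bid 2: loses, pays 0, utility 0.
Bid 8: loses, pays 0, utility 0.
Bid 16: loses, pays 0, utility 0.
Bid 17: wins, pays 2, utility 16 - 2 = 14.
The best choice is 17 with utility 14.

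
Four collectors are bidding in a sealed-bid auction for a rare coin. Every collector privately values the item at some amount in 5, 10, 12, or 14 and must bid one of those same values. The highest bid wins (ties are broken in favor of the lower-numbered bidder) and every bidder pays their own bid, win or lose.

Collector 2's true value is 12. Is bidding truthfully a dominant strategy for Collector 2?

No

Consider the case where Collector 1 bids 5, Collector 3 bids 5 and Collector 4 bids 5.
Truthful bid 12: wins, pays 12, utility 12 - 12 = 0.
Bid 10 instead: wins, pays 10, utility 12 - 10 = 2.
Since 2 > 0, bidding 10 is strictly better here, so truthful bidding is not dominant.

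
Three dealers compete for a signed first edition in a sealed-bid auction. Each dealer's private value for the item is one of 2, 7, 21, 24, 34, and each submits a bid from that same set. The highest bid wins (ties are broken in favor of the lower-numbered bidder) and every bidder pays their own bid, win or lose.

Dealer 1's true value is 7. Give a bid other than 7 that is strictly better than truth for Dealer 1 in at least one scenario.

Suppose Dealer 2 bids 2 and Dealer 3 bids 2.
Bid 7: wins, pays 7, utility 7 - 7 = 0.
Bid 2: wins, pays 2, utility 7 - 2 = 5.
So bidding 2 beats truth here (5 > 0).

2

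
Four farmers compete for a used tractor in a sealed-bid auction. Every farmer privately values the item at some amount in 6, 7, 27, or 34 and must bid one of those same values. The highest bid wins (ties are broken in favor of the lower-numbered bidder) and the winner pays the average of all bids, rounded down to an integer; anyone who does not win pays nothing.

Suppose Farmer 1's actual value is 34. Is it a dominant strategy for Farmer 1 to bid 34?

No

Consider the case where Farmer 2 bids 6, Farmer 3 bids 6 and Farmer 4 bids 6.
Truthful bid 34: wins, pays 13, utility 34 - 13 = 21.
Bid 6 instead: wins, pays 6, utility 34 - 6 = 28.
Since 28 > 21, bidding 6 is strictly better here, so truthful bidding is not dominant.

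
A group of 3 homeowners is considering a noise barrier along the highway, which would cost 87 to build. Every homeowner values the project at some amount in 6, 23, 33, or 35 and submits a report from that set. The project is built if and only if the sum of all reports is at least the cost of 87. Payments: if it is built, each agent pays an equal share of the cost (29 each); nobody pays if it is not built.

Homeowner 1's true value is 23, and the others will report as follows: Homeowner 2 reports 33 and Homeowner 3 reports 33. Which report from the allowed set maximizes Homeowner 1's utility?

6

Report 6: project not built, utility 0.
Report 23: project built, pays 29, utility 23 - 29 = -6.
Report 33: project built, pays 29, utility 23 - 29 = -6.
Report 35: project built, pays 29, utility 23 - 29 = -6.
The best choice is 6 with utility 0.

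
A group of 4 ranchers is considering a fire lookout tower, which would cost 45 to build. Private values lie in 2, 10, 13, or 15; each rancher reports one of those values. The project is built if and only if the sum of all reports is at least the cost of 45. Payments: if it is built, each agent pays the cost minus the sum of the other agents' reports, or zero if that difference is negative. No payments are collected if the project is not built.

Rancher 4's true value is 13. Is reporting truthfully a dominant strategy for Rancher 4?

Check each profile of the others' reports and compare truth against every alternative report.
Others report (15, 15, 15): truth gives 13, best alternative gives 13.
Others report (13, 15, 15): truth gives 11, best alternative gives 11.
Others report (15, 13, 15): truth gives 11, best alternative gives 11.
Others report (15, 15, 13): truth gives 11, best alternative gives 11.
Others report (13, 13, 15): truth gives 9, best alternative gives 9.
Others report (13, 15, 13): truth gives 9, best alternative gives 9.
(Remaining 58 profiles checked similarly; truth is weakly best in each.)
In every case the truthful report is at least as good as any alternative, so it is a dominant strategy.

Yes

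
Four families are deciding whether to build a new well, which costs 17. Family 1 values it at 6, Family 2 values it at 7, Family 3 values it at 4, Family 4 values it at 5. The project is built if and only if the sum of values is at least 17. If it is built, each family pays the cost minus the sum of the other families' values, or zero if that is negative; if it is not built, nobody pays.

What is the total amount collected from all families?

Total value 22 ≥ cost 17, so it is built.
Family 1: others sum to 16; max(0, 17 - 16) = 1.
Family 2: others sum to 15; max(0, 17 - 15) = 2.
Family 3: others sum to 18; max(0, 17 - 18) = 0.
Family 4: others sum to 17; max(0, 17 - 17) = 0.
Total collected = 1 + 2 + 0 + 0 = 3.

3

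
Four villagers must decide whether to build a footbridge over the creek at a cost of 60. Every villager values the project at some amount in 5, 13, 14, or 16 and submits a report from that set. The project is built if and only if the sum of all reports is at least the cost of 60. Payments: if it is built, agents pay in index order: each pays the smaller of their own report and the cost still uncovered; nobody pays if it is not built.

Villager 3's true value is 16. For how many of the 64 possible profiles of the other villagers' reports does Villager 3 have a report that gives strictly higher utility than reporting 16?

Others report (14, 16, 16): truth gives 0; report 14 gives 2 > 0. Violating.
Others report (16, 14, 16): truth gives 0; report 14 gives 2 > 0. Violating.
Others report (16, 16, 14): truth gives 0; report 14 gives 2 > 0. Violating.
Others report (16, 16, 16): truth gives 0; report 13 gives 3 > 0. Violating.
Others report (5, 5, 5): truth gives 0; no alternative beats it.
Others report (5, 5, 13): truth gives 0; no alternative beats it.
(Checking all 64 profiles: 4 have a profitable deviation, 60 do not.)

4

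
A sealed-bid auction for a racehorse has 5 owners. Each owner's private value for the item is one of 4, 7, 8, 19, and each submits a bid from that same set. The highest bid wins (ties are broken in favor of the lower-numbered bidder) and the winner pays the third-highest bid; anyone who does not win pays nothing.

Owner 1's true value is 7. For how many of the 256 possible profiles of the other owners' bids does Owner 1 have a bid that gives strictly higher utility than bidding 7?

8

Others bid (4, 4, 4, 8): truth gives 0; bid 8 gives 3 > 0. Violating.
Others bid (4, 4, 4, 19): truth gives 0; bid 19 gives 3 > 0. Violating.
Others bid (4, 4, 8, 4): truth gives 0; bid 8 gives 3 > 0. Violating.
Others bid (4, 4, 19, 4): truth gives 0; bid 19 gives 3 > 0. Violating.
Others bid (4, 4, 4, 4): truth gives 3; no alternative beats it.
Others bid (4, 4, 4, 7): truth gives 3; no alternative beats it.
(Checking all 256 profiles: 8 have a profitable deviation, 248 do not.)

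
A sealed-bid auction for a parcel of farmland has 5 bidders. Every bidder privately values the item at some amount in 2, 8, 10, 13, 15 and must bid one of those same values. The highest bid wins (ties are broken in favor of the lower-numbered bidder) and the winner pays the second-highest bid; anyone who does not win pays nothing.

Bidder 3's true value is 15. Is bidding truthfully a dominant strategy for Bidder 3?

Yes

Check each profile of the others' bids and compare truth against every alternative bid.
Others bid (2, 13, 2, 2): truth gives 2, best alternative gives 0.
Others bid (2, 13, 2, 8): truth gives 2, best alternative gives 0.
Others bid (2, 13, 2, 10): truth gives 2, best alternative gives 0.
Others bid (2, 13, 2, 13): truth gives 2, best alternative gives 0.
Others bid (2, 13, 8, 2): truth gives 2, best alternative gives 0.
Others bid (2, 13, 8, 8): truth gives 2, best alternative gives 0.
(Remaining 619 profiles checked similarly; truth is weakly best in each.)
In every case the truthful bid is at least as good as any alternative, so it is a dominant strategy.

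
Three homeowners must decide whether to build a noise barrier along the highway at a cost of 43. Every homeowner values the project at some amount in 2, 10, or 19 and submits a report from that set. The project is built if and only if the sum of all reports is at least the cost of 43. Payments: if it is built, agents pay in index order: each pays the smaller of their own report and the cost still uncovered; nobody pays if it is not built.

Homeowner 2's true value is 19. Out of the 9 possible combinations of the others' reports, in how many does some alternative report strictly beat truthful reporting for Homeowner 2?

Others report (19, 19): truth gives 0; report 10 gives 9 > 0. Violating.
Others report (2, 2): truth gives 0; no alternative beats it.
Others report (2, 10): truth gives 0; no alternative beats it.
(Checking all 9 profiles: 1 has a profitable deviation, 8 do not.)

1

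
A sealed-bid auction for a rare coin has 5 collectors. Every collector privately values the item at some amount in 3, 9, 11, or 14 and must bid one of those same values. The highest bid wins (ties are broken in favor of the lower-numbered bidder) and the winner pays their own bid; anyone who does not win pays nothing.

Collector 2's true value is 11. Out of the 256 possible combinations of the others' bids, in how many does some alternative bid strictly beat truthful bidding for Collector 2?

8

Others bid (3, 3, 3, 3): truth gives 0; bid 9 gives 2 > 0. Violating.
Others bid (3, 3, 3, 9): truth gives 0; bid 9 gives 2 > 0. Violating.
Others bid (3, 3, 9, 3): truth gives 0; bid 9 gives 2 > 0. Violating.
Others bid (3, 3, 9, 9): truth gives 0; bid 9 gives 2 > 0. Violating.
Others bid (3, 3, 3, 11): truth gives 0; no alternative beats it.
Others bid (3, 3, 3, 14): truth gives 0; no alternative beats it.
(Checking all 256 profiles: 8 have a profitable deviation, 248 do not.)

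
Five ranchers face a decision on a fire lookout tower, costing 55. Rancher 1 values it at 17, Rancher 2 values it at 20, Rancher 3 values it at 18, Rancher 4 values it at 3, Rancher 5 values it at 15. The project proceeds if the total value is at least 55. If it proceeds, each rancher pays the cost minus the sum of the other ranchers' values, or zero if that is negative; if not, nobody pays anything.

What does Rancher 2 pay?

Total value 73 ≥ cost 55, so the project is built.
The other ranchers' values sum to 53.
Cost minus that sum is 55 - 53 = 2.

2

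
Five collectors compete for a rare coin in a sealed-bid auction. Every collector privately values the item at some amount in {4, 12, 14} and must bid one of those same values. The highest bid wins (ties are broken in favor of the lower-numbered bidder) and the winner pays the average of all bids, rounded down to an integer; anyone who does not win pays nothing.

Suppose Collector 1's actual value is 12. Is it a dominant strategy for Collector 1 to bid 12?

No

Consider the case where Collector 2 bids 4, Collector 3 bids 4, Collector 4 bids 4 and Collector 5 bids 4.
Truthful bid 12: wins, pays 5, utility 12 - 5 = 7.
Bid 4 instead: wins, pays 4, utility 12 - 4 = 8.
Since 8 > 7, bidding 4 is strictly better here, so truthful bidding is not dominant.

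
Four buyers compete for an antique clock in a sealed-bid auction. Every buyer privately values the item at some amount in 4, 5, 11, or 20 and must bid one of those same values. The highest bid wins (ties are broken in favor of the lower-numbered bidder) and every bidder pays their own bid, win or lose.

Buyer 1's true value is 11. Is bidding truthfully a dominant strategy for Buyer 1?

No

Consider the case where Buyer 2 bids 4, Buyer 3 bids 4 and Buyer 4 bids 4.
Truthful bid 11: wins, pays 11, utility 11 - 11 = 0.
Bid 4 instead: wins, pays 4, utility 11 - 4 = 7.
Since 7 > 0, bidding 4 is strictly better here, so truthful bidding is not dominant.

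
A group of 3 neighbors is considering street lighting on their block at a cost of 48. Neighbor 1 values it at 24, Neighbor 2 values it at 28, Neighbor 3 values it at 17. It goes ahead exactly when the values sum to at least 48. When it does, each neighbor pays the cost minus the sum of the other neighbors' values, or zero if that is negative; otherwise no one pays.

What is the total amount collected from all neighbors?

10

Total value 69 ≥ cost 48, so it is built.
Neighbor 1: others sum to 45; max(0, 48 - 45) = 3.
Neighbor 2: others sum to 41; max(0, 48 - 41) = 7.
Neighbor 3: others sum to 52; max(0, 48 - 52) = 0.
Total collected = 3 + 7 + 0 = 10.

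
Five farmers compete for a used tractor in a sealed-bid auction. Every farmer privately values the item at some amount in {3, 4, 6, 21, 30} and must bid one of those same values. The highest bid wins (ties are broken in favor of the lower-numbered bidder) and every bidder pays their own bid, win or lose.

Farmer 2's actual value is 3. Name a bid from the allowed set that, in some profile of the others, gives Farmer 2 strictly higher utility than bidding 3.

4

Suppose Farmer 1 bids 3, Farmer 3 bids 3, Farmer 4 bids 3 and Farmer 5 bids 3.
Bid 3: loses but pays 3, utility -3.
Bid 4: wins, pays 4, utility 3 - 4 = -1.
So bidding 4 beats truth here (-1 > -3).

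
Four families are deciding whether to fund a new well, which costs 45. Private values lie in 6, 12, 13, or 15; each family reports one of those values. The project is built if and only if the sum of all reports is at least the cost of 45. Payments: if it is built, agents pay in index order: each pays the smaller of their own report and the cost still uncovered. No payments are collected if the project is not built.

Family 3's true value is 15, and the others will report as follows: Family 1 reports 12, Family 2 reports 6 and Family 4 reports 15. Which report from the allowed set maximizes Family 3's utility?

Report 6: project not built, utility 0.
Report 12: project built, pays 12, utility 15 - 12 = 3.
Report 13: project built, pays 13, utility 15 - 13 = 2.
Report 15: project built, pays 15, utility 15 - 15 = 0.
The best choice is 12 with utility 3.

12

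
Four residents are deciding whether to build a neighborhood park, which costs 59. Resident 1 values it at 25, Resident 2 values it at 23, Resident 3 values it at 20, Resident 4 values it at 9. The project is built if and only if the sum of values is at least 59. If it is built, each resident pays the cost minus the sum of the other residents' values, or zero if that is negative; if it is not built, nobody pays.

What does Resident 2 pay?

Total value 77 ≥ cost 59, so the project is built.
The other residents' values sum to 54.
Cost minus that sum is 59 - 54 = 5.

5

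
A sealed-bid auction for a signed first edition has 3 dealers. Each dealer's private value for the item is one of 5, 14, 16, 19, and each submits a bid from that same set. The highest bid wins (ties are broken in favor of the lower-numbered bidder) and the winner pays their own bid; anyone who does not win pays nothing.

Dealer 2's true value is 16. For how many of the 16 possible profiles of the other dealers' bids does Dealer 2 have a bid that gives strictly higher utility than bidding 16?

Others bid (5, 5): truth gives 0; bid 14 gives 2 > 0. Violating.
Others bid (5, 14): truth gives 0; bid 14 gives 2 > 0. Violating.
Others bid (5, 16): truth gives 0; no alternative beats it.
Others bid (5, 19): truth gives 0; no alternative beats it.
(Checking all 16 profiles: 2 have a profitable deviation, 14 do not.)

2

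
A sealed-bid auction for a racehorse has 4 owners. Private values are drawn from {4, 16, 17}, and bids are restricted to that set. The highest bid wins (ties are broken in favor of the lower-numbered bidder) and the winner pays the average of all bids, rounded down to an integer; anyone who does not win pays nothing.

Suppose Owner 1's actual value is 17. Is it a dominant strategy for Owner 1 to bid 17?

No

Consider the case where Owner 2 bids 4, Owner 3 bids 4 and Owner 4 bids 4.
Truthful bid 17: wins, pays 7, utility 17 - 7 = 10.
Bid 4 instead: wins, pays 4, utility 17 - 4 = 13.
Since 13 > 10, bidding 4 is strictly better here, so truthful bidding is not dominant.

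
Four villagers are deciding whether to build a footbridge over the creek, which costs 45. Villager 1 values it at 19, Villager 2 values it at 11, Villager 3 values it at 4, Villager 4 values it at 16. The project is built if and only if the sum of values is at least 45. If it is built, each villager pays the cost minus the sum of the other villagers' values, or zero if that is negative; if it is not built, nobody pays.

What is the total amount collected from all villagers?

31

Total value 50 ≥ cost 45, so it is built.
Villager 1: others sum to 31; max(0, 45 - 31) = 14.
Villager 2: others sum to 39; max(0, 45 - 39) = 6.
Villager 3: others sum to 46; max(0, 45 - 46) = 0.
Villager 4: others sum to 34; max(0, 45 - 34) = 11.
Total collected = 14 + 6 + 0 + 11 = 31.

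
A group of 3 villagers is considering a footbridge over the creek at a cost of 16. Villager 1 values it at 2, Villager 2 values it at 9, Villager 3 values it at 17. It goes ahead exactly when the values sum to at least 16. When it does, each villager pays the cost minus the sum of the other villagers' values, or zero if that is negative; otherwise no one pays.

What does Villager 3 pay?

Total value 28 ≥ cost 16, so the project is built.
The other villagers' values sum to 11.
Cost minus that sum is 16 - 11 = 5.

5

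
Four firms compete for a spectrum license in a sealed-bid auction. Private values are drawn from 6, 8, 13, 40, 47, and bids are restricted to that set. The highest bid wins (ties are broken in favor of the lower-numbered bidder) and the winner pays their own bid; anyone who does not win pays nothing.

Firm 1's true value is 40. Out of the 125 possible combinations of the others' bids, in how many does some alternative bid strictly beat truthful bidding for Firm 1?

Others bid (6, 6, 6): truth gives 0; bid 6 gives 34 > 0. Violating.
Others bid (6, 6, 8): truth gives 0; bid 8 gives 32 > 0. Violating.
Others bid (6, 6, 13): truth gives 0; bid 13 gives 27 > 0. Violating.
Others bid (6, 8, 6): truth gives 0; bid 8 gives 32 > 0. Violating.
Others bid (6, 6, 40): truth gives 0; no alternative beats it.
Others bid (6, 6, 47): truth gives 0; no alternative beats it.
(Checking all 125 profiles: 27 have a profitable deviation, 98 do not.)

27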